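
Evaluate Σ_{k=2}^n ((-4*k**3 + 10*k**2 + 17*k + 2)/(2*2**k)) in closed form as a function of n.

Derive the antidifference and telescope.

Ratio r(k) = (4*k**3 + 2*k**2 - 25*k - 25)/(2*(4*k**3 - 10*k**2 - 17*k - 2)).
Gosper form: A/B · C(k+1)/C(k) with A=1/2, B=1, C=k**3 - 5*k**2/2 - 17*k/4 - 1/2.
Solve (1/2)·f(k+1) − (1)·f(k) = k**3 - 5*k**2/2 - 17*k/4 - 1/2.
deg f ≤ 3 (via 0,0,3).
Solving with deg f ≤ 3: f(k) = -(4*k**3 + 2*k**2 - k + 3)/2.
So s_k = (B(k−1)f/C)·t_k = (-2*(4*k**3 + 2*k**2 - k + 3)/(4*k**3 - 10*k**2 - 17*k - 2))·t_k = (4*k**3 + 2*k**2 - k + 3)/2**k.
Verify: (-4*k**3 + 10*k**2 + 17*k + 2)/(2*2**k) matches t_k.
Telescope: S(n) = s_(n+1) − s_(2) = 2**(-n - 1)*(4*n**3 + 14*n**2 + 15*n + 8) − (41/4) = 2**(-n - 2)*(-41*2**n + 8*n**3 + 28*n**2 + 30*n + 16).

S(n) = 2**(-n - 2)*(-41*2**n + 8*n**3 + 28*n**2 + 30*n + 16)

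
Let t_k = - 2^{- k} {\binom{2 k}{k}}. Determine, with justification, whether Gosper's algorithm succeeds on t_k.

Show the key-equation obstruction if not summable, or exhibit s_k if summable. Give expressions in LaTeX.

Ratio r(k) = (2*k + 1)/(k + 1).
So A=2*k + 1 and B=k + 1, with C=1.
Solve (2*k + 1)·f(k+1) − (k)·f(k) = 1.
deg f ≤ -1 (via 1,1,0).
deg f ≤ -1 is impossible — no certificate.

No — negative degree bound, so no certificate f.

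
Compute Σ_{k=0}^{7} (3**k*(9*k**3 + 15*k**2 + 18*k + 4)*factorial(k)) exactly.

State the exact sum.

Σ = 44971718398

r(k) = 3*(9*k**4 + 51*k**3 + 117*k**2 + 121*k + 46)/(9*k**3 + 15*k**2 + 18*k + 4) after simplifying.
Take A(k)=3*k + 3, B(k)=1, C(k)=k**3 + 5*k**2/3 + 2*k + 4/9.
f must satisfy (3*k + 3)·f(k+1) − (1)·f(k) = k**3 + 5*k**2/3 + 2*k + 4/9.
deg f ≤ 2 (via 1,0,3).
Solve for f: f(k) = (3*k**2 - 3*k + 2)/9 (degree 2 ≤ 2).
Get s_k = R·t_k = 3**k*(3*k**2 - 3*k + 2)*factorial(k) with R(k) = B(k−1)f(k)/C(k) = (3*k**2 - 3*k + 2)/(9*k**3 + 15*k**2 + 18*k + 4).
Verify: 3**k*(9*k**3 + 15*k**2 + 18*k + 4)*factorial(k) matches t_k.
Evaluate s at k=8 and k=0: 44971718400 and 2; difference 44971718398.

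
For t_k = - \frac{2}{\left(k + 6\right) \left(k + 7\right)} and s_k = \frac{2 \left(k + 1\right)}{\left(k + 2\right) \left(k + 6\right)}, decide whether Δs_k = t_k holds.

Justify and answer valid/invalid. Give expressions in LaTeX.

Invalid: residual \frac{2 \left(2 k + 9\right)}{k^{4} + 18 k^{3} + 113 k^{2} + 288 k + 252} ≠ 0.

s_(k+1) = 2*(k + 2)/((k + 3)*(k + 7))
s_(k+1) − s_k = 2*(-k**2 - 3*k + 3)/(k**4 + 18*k**3 + 113*k**2 + 288*k + 252)
(s_(k+1) − s_k) − t_k = 2*(2*k + 9)/(k**4 + 18*k**3 + 113*k**2 + 288*k + 252)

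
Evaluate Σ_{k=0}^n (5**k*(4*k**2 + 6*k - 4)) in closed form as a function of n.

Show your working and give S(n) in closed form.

S(n) = 5**(n + 1)*n**2 + 5**(n + 1)*n - 5**(n + 1) + 1

t_(k+1)/t_k = 5*(2*k**2 + 7*k + 3)/(2*k**2 + 3*k - 2).
Factor: A=5; B=1; C=k**2 + 3*k/2 - 1.
Set up (5)·f(k+1) − (1)·f(k) − (k**2 + 3*k/2 - 1) = 0.
From deg A=0, deg B=0, deg C=2: d=2.
Solving with deg f ≤ 2: f(k) = (k**2 - k - 1)/4.
Get s_k = R·t_k = 5**k*(k**2 - k - 1) with R(k) = B(k−1)f(k)/C(k) = (k**2 - k - 1)/(2*(k + 2)*(2*k - 1)).
Verify: 5**k*(4*k**2 + 6*k - 4) matches t_k.
Evaluate: s_(n+1) = 5**(n + 1)*(n**2 + n - 1); subtract s_(0) = -1 ⇒ S(n) = 5**(n + 1)*n**2 + 5**(n + 1)*n - 5**(n + 1) + 1.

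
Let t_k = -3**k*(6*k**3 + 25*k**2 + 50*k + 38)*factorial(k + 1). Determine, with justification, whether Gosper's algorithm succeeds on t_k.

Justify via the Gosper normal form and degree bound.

Yes. s_k = -3**k*(2*k**2 + k + 4)*factorial(k + 1).

The ratio is 3*(6*k**4 + 55*k**3 + 204*k**2 + 355*k + 238)/(6*k**3 + 25*k**2 + 50*k + 38).
So A=3*k + 6 and B=1, with C=k**3 + 25*k**2/6 + 25*k/3 + 19/3.
Set up (3*k + 6)·f(k+1) − (1)·f(k) − (k**3 + 25*k**2/6 + 25*k/3 + 19/3) = 0.
Degrees (1,0,3) ⇒ d ≤ 2.
A polynomial solution: f(k) = (2*k**2 + k + 4)/6.
R(k) = B(k−1)·f(k)/C(k) = (2*k**2 + k + 4)/(6*k**3 + 25*k**2 + 50*k + 38); s_k = R·t_k = -3**k*(2*k**2 + k + 4)*factorial(k + 1).
Δs = -3**k*(6*k**3 + 25*k**2 + 50*k + 38)*factorial(k + 1), as required.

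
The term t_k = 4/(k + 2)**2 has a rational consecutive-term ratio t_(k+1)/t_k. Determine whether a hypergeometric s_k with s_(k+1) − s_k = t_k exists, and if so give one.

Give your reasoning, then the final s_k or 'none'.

Ratio r(k) = (k + 2)**2/(k + 3)**2.
Factor: A=k**2 + 4*k + 4; B=k**2 + 6*k + 9; C=1.
Solve (k**2 + 4*k + 4)·f(k+1) − (k**2 + 4*k + 4)·f(k) = 1.
deg f ≤ 0 (via 2,2,0).
Write f(k) = c0. Then LHS − RHS = -1, requiring -1 = 0: contradictory. No certificate.

not Gosper-summable; s_k does not exist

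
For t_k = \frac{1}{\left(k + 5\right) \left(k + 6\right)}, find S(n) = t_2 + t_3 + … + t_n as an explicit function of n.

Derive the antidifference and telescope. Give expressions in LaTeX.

Step 1: r(k) = (k + 5)/(k + 7).
A = k + 5, B = k + 7, C = 1.
Key eq: (k + 5)·f(k+1) = (k + 6)·f(k) + (1).
deg f ≤ 1 (via 1,1,0).
A polynomial solution: f(k) = k/5.
Certificate R = B(k−1)f/C = k*(k + 6)/5 gives s_k = k/(5*(k + 5)).
s_(k+1) − s_k = 1/(k**2 + 11*k + 30) = t_k.
Telescope: S(n) = s_(n+1) − s_(2) = (n + 1)/(5*(n + 6)) − (2/35) = (n - 1)/(7*(n + 6)).

S(n) = \frac{n - 1}{7 \left(n + 6\right)}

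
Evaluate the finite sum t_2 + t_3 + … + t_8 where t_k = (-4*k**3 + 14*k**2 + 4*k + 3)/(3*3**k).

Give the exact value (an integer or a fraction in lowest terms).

t_(k+1)/t_k = (4*k**3 - 2*k**2 - 20*k - 17)/(3*(4*k**3 - 14*k**2 - 4*k - 3)).
So A=1/3 and B=1, with C=k**3 - 7*k**2/2 - k - 3/4.
Solve (1/3)·f(k+1) − (1)·f(k) = k**3 - 7*k**2/2 - k - 3/4.
d = 3 from the (0,0,3) case.
A polynomial solution: f(k) = -3*(2*k**3 - 4*k**2 - 3*k - 4)/4.
So s_k = (B(k−1)f/C)·t_k = (-3*(2*k**3 - 4*k**2 - 3*k - 4)/(4*k**3 - 14*k**2 - 4*k - 3))·t_k = (2*k**3 - 4*k**2 - 3*k - 4)/3**k.
Verify: (-4*k**3 + 14*k**2 + 4*k + 3)/(3*3**k) matches t_k.
Telescoping: Σ = s_(9) − s_(2) = 1103/19683 − (-10/9) = 22973/19683.

Σ = 22973/19683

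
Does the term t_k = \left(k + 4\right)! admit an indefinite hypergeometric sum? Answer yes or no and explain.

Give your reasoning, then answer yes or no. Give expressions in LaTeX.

Compute t_(k+1)/t_k: get k + 5.
A = k + 5, B = 1, C = 1.
Need (k + 5)·f(k+1) − (1)·f(k) = 1.
Bound: deg f ≤ -1.
Bound -1 < 0, so the key equation has no polynomial solution.

No; the degree bound rules out any f.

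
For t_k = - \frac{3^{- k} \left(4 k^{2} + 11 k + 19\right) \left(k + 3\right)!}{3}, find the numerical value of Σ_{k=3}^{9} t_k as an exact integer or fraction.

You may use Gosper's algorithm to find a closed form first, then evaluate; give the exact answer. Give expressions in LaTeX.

Σ = -1101803600/243

The ratio is (k + 4)*(11*k + 4*(k + 1)**2 + 30)/(3*(4*k**2 + 11*k + 19)).
So A=k/3 + 4/3 and B=1, with C=k**2 + 11*k/4 + 19/4.
Set up (k/3 + 4/3)·f(k+1) − (1)·f(k) − (k**2 + 11*k/4 + 19/4) = 0.
d = 1 from the (1,0,2) case.
Match coefficients ⇒ f(k) = 3*(4*k + 3)/4.
R(k) = B(k−1)·f(k)/C(k) = 3*(4*k + 3)/(4*k**2 + 11*k + 19); s_k = R·t_k = -(4*k + 3)*factorial(k + 3)/3**k.
s_(k+1) − s_k = -(4*k**2 + 11*k + 19)*factorial(k + 3)/(3*3**k) = t_k.
Sum = s_(10) − s_(3); s_(10) = -1101900800/243, s_(3) = -400 ⇒ -1101803600/243.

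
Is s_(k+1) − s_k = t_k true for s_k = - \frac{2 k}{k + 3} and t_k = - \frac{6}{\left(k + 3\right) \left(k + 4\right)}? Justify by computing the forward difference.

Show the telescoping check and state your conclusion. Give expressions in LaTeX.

valid; difference matches t_k

s_(k+1) = 2*(-k - 1)/(k + 4)
s_(k+1) − s_k = -6/(k**2 + 7*k + 12)
(s_(k+1) − s_k) − t_k = 0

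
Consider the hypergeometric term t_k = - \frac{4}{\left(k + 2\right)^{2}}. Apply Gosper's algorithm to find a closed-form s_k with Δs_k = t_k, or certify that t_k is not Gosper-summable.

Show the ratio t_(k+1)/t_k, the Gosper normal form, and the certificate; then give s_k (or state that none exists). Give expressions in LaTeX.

Ratio r(k) = (k + 2)**2/(k + 3)**2.
Take A(k)=k**2 + 4*k + 4, B(k)=k**2 + 6*k + 9, C(k)=1.
Set up (k**2 + 4*k + 4)·f(k+1) − (k**2 + 4*k + 4)·f(k) − (1) = 0.
Degrees (2,2,0) ⇒ d ≤ 0.
Put f(k) = c0: A·f(k+1) − B(k−1)·f(k) − C = -1; need -1 = 0 — inconsistent ⇒ no f, not summable.

none — t_k is not Gosper-summable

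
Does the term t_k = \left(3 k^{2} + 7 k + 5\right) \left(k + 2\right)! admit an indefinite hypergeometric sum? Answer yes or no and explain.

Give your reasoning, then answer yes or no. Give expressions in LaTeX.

Yes. s_k = \left(3 k - 2\right) \left(k + 2\right)!.

Step 1: r(k) = (k + 3)*(7*k + 3*(k + 1)**2 + 12)/(3*k**2 + 7*k + 5).
Take A(k)=k + 3, B(k)=1, C(k)=k**2 + 7*k/3 + 5/3.
Set up (k + 3)·f(k+1) − (1)·f(k) − (k**2 + 7*k/3 + 5/3) = 0.
Degrees (1,0,2) ⇒ d ≤ 1.
Solve for f: f(k) = (3*k - 2)/3 (degree 1 ≤ 1).
Get s_k = R·t_k = (3*k - 2)*factorial(k + 2) with R(k) = B(k−1)f(k)/C(k) = (3*k - 2)/(3*k**2 + 7*k + 5).
Δs = (3*k**2 + 7*k + 5)*factorial(k + 2), as required.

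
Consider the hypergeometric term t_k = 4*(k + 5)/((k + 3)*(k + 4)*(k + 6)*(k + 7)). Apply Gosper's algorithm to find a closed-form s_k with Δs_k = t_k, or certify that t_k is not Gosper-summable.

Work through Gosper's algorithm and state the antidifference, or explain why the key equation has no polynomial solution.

The ratio is (k + 3)*(k + 6)**2/((k + 5)**2*(k + 8)).
A = k + 3, B = k + 8, C = k**2 + 10*k + 25.
Need (k + 3)·f(k+1) − (k + 7)·f(k) = k**2 + 10*k + 25.
Bound: deg f ≤ 4.
Coefficient equations give f(k) = k*(k + 4)*(k + 5)*(k + 9)/36.
Get s_k = R·t_k = k*(k + 9)/(9*(k**2 + 9*k + 18)) with R(k) = B(k−1)f(k)/C(k) = k*(k + 4)*(k + 7)*(k + 9)/(36*(k + 5)).
s_(k+1) − s_k = 4*(k + 5)/(k**4 + 20*k**3 + 145*k**2 + 450*k + 504) = t_k.

s_k = k*(k + 9)/(9*(k**2 + 9*k + 18))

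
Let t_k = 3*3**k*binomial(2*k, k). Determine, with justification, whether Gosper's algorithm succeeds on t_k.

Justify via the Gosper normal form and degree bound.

Ratio r(k) = 6*(2*k + 1)/(k + 1).
Normal form (A,B,C) = (12*k + 6, k + 1, 1).
Set up (12*k + 6)·f(k+1) − (k)·f(k) − (1) = 0.
deg f ≤ -1 (via 1,1,0).
d = -1 < 0 ⇒ no nonzero polynomial f; not summable.

No — key equation has no polynomial f.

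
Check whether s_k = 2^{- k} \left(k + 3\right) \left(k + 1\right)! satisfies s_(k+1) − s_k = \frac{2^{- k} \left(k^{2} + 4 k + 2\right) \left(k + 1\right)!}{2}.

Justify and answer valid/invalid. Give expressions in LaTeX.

Valid — Δs_k = t_k.

s_(k+1) = (k + 4)*factorial(k + 2)/(2*2**k)
s_(k+1) − s_k = (k**2 + 4*k + 2)*factorial(k + 1)/(2*2**k)
(s_(k+1) − s_k) − t_k = 0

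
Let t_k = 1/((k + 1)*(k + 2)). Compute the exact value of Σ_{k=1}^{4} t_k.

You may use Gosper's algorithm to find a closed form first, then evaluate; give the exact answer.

Σ = 1/3

The ratio is (k + 1)/(k + 3).
So A=k + 1 and B=k + 3, with C=1.
Need (k + 1)·f(k+1) − (k + 2)·f(k) = 1.
Bound: deg f ≤ 1.
Coefficient equations give f(k) = k.
R(k) = B(k−1)·f(k)/C(k) = k*(k + 2); s_k = R·t_k = k/(k + 1).
s_(k+1) − s_k = 1/(k**2 + 3*k + 2) = t_k.
Σ_(k=1)^(4) t_k = s_(5) − s_(1) = 5/6 − (1/2) = 1/3.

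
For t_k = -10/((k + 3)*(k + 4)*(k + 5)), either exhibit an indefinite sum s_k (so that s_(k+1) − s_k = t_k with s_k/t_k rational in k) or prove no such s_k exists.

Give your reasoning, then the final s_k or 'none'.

s_k = 5*k*(-k - 7)/(12*(k + 3)*(k + 4))

r(k) = (k + 3)/(k + 6) after simplifying.
Gosper form: A/B · C(k+1)/C(k) with A=k + 3, B=k + 6, C=1.
Need (k + 3)·f(k+1) − (k + 5)·f(k) = 1.
Degrees (1,1,0) ⇒ d ≤ 2.
A polynomial solution: f(k) = k*(k + 7)/24.
Certificate R = B(k−1)f/C = k*(k + 5)*(k + 7)/24 gives s_k = 5*k*(-k - 7)/(12*(k + 3)*(k + 4)).
Check: Δs_k = -10/(k**3 + 12*k**2 + 47*k + 60). ✓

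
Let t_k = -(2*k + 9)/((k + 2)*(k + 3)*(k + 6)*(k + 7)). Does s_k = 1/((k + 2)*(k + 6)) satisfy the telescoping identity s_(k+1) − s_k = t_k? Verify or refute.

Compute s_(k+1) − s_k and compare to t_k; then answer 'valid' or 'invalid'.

Valid: the claim telescopes to t_k.

s_(k+1) = 1/((k + 3)*(k + 7))
s_(k+1) − s_k = (-2*k - 9)/(k**4 + 18*k**3 + 113*k**2 + 288*k + 252)
(s_(k+1) − s_k) − t_k = 0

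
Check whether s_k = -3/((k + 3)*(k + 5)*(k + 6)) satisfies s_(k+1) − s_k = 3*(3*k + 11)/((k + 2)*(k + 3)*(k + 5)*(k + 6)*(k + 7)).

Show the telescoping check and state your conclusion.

Invalid: residual 6*(-2*k - 9)/(k**6 + 27*k**5 + 295*k**4 + 1665*k**3 + 5104*k**2 + 8028*k + 5040) ≠ 0.

s_(k+1) = -3/((k + 4)*(k + 6)*(k + 7))
s_(k+1) − s_k = 3*(3*k + 13)/(k**5 + 25*k**4 + 245*k**3 + 1175*k**2 + 2754*k + 2520)
(s_(k+1) − s_k) − t_k = 6*(-2*k - 9)/(k**6 + 27*k**5 + 295*k**4 + 1665*k**3 + 5104*k**2 + 8028*k + 5040)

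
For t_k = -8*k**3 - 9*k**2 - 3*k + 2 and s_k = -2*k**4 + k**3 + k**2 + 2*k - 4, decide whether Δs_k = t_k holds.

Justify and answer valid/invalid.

Valid — Δs_k = t_k.

s_(k+1) = -2*k**4 - 7*k**3 - 8*k**2 - k - 2
s_(k+1) − s_k = -8*k**3 - 9*k**2 - 3*k + 2
(s_(k+1) − s_k) − t_k = 0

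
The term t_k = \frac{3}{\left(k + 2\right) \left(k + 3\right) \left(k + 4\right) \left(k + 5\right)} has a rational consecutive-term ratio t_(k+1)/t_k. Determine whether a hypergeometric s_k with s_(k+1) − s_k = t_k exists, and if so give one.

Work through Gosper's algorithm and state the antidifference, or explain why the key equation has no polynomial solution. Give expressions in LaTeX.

s_k = \frac{k \left(k^{2} + 9 k + 26\right)}{24 \left(k + 2\right) \left(k + 3\right) \left(k + 4\right)}

Compute t_(k+1)/t_k: get (k + 2)/(k + 6).
Factor: A=k + 2; B=k + 6; C=1.
Key eq: (k + 2)·f(k+1) = (k + 5)·f(k) + (1).
Degrees (1,1,0) ⇒ d ≤ 3.
Match coefficients ⇒ f(k) = k*(k**2 + 9*k + 26)/72.
Certificate R = B(k−1)f/C = k*(k + 5)*(k**2 + 9*k + 26)/72 gives s_k = k*(k**2 + 9*k + 26)/(24*(k + 2)*(k + 3)*(k + 4)).
Δs = 3/(k**4 + 14*k**3 + 71*k**2 + 154*k + 120), as required.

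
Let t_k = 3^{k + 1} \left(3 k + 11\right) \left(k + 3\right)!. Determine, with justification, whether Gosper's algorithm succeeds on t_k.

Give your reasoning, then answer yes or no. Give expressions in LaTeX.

Yes. s_k = 3^{k + 1} \left(k + 3\right)!.

Compute t_(k+1)/t_k: get 3*(k + 4)*(3*k + 14)/(3*k + 11).
So A=3*k + 12 and B=1, with C=k + 11/3.
Solve (3*k + 12)·f(k+1) − (1)·f(k) = k + 11/3.
deg f ≤ 0 (via 1,0,1).
Solving with deg f ≤ 0: f(k) = 1/3.
Get s_k = R·t_k = 3**(k + 1)*factorial(k + 3) with R(k) = B(k−1)f(k)/C(k) = 1/(3*k + 11).
Check: Δs_k = 3**(k + 1)*(3*k + 11)*factorial(k + 3). ✓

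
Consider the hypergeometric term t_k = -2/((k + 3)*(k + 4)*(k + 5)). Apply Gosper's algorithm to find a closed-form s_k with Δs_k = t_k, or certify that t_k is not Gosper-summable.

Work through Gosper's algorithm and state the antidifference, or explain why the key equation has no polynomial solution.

s_k = k*(-k - 7)/(12*(k + 3)*(k + 4))

Step 1: r(k) = (k + 3)/(k + 6).
Factor: A=k + 3; B=k + 6; C=1.
Set up (k + 3)·f(k+1) − (k + 5)·f(k) − (1) = 0.
d = 2 from the (1,1,0) case.
Solving with deg f ≤ 2: f(k) = k*(k + 7)/24.
So s_k = (B(k−1)f/C)·t_k = (k*(k + 5)*(k + 7)/24)·t_k = k*(-k - 7)/(12*(k + 3)*(k + 4)).
s_(k+1) − s_k = -2/(k**3 + 12*k**2 + 47*k + 60) = t_k.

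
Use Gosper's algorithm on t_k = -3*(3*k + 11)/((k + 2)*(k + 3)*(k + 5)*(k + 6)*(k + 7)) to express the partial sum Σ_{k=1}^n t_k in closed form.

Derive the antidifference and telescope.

S(n) = n*(-n**2 - 16*n - 81)/(42*(n**3 + 16*n**2 + 81*n + 126))

t_(k+1)/t_k = (k + 2)*(k + 5)*(3*k + 14)/((k + 4)*(k + 8)*(3*k + 11)).
Factor: A=k + 2; B=k + 8; C=k**2 + 23*k/3 + 44/3.
Set up (k + 2)·f(k+1) − (k + 7)·f(k) − (k**2 + 23*k/3 + 44/3) = 0.
deg f ≤ 5 (via 1,1,2).
Solve for f: f(k) = k*(k + 3)*(k + 4)*(k**2 + 13*k + 52)/180 (degree 5 ≤ 5).
R(k) = B(k−1)·f(k)/C(k) = k*(k + 3)*(k + 7)*(k**2 + 13*k + 52)/(60*(3*k + 11)); s_k = R·t_k = k*(-k**2 - 13*k - 52)/(20*(k**3 + 13*k**2 + 52*k + 60)).
Verify: 3*(-3*k - 11)/(k**5 + 23*k**4 + 203*k**3 + 853*k**2 + 1692*k + 1260) matches t_k.
Σ_(k=1)^n t_k = s_(n+1) − s_(1) = ((-n**3 - 16*n**2 - 81*n - 66)/(20*(n**3 + 16*n**2 + 81*n + 126))) − (-11/420), i.e. n*(-n**2 - 16*n - 81)/(42*(n**3 + 16*n**2 + 81*n + 126)).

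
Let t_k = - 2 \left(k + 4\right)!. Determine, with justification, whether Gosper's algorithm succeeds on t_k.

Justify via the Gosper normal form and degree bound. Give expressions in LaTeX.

r(k) = k + 5 after simplifying.
Take A(k)=k + 5, B(k)=1, C(k)=1.
Set up (k + 5)·f(k+1) − (1)·f(k) − (1) = 0.
deg f ≤ -1 (via 1,0,0).
deg f ≤ -1 is impossible — no certificate.

No — negative degree bound, so no certificate f.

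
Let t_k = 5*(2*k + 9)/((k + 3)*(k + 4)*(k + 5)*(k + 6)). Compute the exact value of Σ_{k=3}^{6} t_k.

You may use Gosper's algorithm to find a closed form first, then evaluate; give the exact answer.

r(k) = (k + 3)*(2*k + 11)/((k + 7)*(2*k + 9)) after simplifying.
Normal form (A,B,C) = (k + 3, k + 7, k + 9/2).
Need (k + 3)·f(k+1) − (k + 6)·f(k) = k + 9/2.
Bound: deg f ≤ 3.
Solve for f: f(k) = k*(k + 4)*(k + 8)/30 (degree 3 ≤ 3).
R(k) = B(k−1)·f(k)/C(k) = k*(k + 4)*(k + 6)*(k + 8)/(15*(2*k + 9)); s_k = R·t_k = k*(k + 8)/(3*(k**2 + 8*k + 15)).
Δs = 5*(2*k + 9)/(k**4 + 18*k**3 + 119*k**2 + 342*k + 360), as required.
Evaluate s at k=7 and k=3: 7/24 and 11/48; difference 1/16.

Σ = 1/16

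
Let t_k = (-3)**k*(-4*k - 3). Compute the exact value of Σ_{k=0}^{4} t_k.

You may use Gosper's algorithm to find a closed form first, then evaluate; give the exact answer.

Σ = -1215

The ratio is 3*(-4*k - 7)/(4*k + 3).
Factor: A=-3; B=1; C=k + 3/4.
f must satisfy (-3)·f(k+1) − (1)·f(k) = k + 3/4.
Degrees (0,0,1) ⇒ d ≤ 1.
Solve for f: f(k) = -k/4 (degree 1 ≤ 1).
Certificate R = B(k−1)f/C = -k/(4*k + 3) gives s_k = (-3)**k*k.
Verify: (-3)**k*(-4*k - 3) matches t_k.
Σ_(k=0)^(4) t_k = s_(5) − s_(0) = -1215 − (0) = -1215.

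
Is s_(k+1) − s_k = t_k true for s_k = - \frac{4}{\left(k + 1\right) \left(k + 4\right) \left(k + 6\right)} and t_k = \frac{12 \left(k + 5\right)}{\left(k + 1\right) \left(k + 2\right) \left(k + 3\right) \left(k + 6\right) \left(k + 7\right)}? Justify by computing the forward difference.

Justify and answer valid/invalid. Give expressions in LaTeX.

s_(k+1) = -4/((k + 2)*(k + 5)*(k + 7))
s_(k+1) − s_k = 4*(3*k**2 + 25*k + 46)/(k**6 + 25*k**5 + 247*k**4 + 1219*k**3 + 3112*k**2 + 3796*k + 1680)
(s_(k+1) − s_k) − t_k = 8*(-4*k**2 - 37*k - 81)/(k**7 + 28*k**6 + 322*k**5 + 1960*k**4 + 6769*k**3 + 13132*k**2 + 13068*k + 5040)

Invalid: residual \frac{8 \left(- 4 k^{2} - 37 k - 81\right)}{k^{7} + 28 k^{6} + 322 k^{5} + 1960 k^{4} + 6769 k^{3} + 13132 k^{2} + 13068 k + 5040} ≠ 0.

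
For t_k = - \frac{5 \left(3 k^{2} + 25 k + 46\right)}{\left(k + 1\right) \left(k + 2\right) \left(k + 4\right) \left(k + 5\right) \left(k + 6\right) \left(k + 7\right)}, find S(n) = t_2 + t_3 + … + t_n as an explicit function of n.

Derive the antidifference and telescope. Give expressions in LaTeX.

The ratio is (k + 1)*(k + 4)*(25*k + 3*(k + 1)**2 + 71)/((k + 3)*(k + 8)*(3*k**2 + 25*k + 46)).
Take A(k)=k + 1, B(k)=k + 8, C(k)=k**3 + 34*k**2/3 + 121*k/3 + 46.
Key eq: (k + 1)·f(k+1) = (k + 7)·f(k) + (k**3 + 34*k**2/3 + 121*k/3 + 46).
deg f ≤ 6 (via 1,1,3).
A polynomial solution: f(k) = k*(k + 2)*(k + 3)*(k + 5)*(k**2 + 11*k + 34)/72.
R(k) = B(k−1)·f(k)/C(k) = k*(k + 2)*(k + 5)*(k + 7)*(k**2 + 11*k + 34)/(24*(3*k**2 + 25*k + 46)); s_k = R·t_k = 5*k*(-k**2 - 11*k - 34)/(24*(k**3 + 11*k**2 + 34*k + 24)).
Check: Δs_k = 5*(-3*k**2 - 25*k - 46)/(k**6 + 25*k**5 + 247*k**4 + 1219*k**3 + 3112*k**2 + 3796*k + 1680). ✓
Telescope: S(n) = s_(n+1) − s_(2) = 5*(-n**3 - 14*n**2 - 59*n - 46)/(24*(n**3 + 14*n**2 + 59*n + 70)) − (-25/144) = 5*(-n**3 - 14*n**2 - 59*n + 74)/(144*(n**3 + 14*n**2 + 59*n + 70)).

S(n) = \frac{5 \left(- n^{3} - 14 n^{2} - 59 n + 74\right)}{144 \left(n^{3} + 14 n^{2} + 59 n + 70\right)}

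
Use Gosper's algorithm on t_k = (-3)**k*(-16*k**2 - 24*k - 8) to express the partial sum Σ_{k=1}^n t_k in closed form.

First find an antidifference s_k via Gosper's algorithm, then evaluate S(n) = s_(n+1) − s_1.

t_(k+1)/t_k = 3*(-2*k**2 - 7*k - 6)/(2*k**2 + 3*k + 1).
Take A(k)=-3, B(k)=1, C(k)=k**2 + 3*k/2 + 1/2.
Set up (-3)·f(k+1) − (1)·f(k) − (k**2 + 3*k/2 + 1/2) = 0.
From deg A=0, deg B=0, deg C=2: d=2.
Solving with deg f ≤ 2: f(k) = -(2*k - 1)*(2*k + 1)/16.
Get s_k = R·t_k = (-3)**k*(4*k**2 - 1) with R(k) = B(k−1)f(k)/C(k) = -(2*k - 1)/(8*(k + 1)).
s_(k+1) − s_k = 4*(-3)**k*(-k**2 - 3*(k + 1)**2 + 1) = t_k.
Σ_(k=1)^n t_k = s_(n+1) − s_(1) = ((-3)**(n + 1)*(4*n**2 + 8*n + 3)) − (-9), i.e. -12*(-3)**n*n**2 - 24*(-3)**n*n - 9*(-3)**n + 9.

S(n) = -12*(-3)**n*n**2 - 24*(-3)**n*n - 9*(-3)**n + 9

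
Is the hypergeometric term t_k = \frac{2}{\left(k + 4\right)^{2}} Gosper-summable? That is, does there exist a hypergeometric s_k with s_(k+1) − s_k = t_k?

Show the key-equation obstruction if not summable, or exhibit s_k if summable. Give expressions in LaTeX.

t_(k+1)/t_k = (k + 4)**2/(k + 5)**2.
So A=k**2 + 8*k + 16 and B=k**2 + 10*k + 25, with C=1.
Key eq: (k**2 + 8*k + 16)·f(k+1) = (k**2 + 8*k + 16)·f(k) + (1).
Bound: deg f ≤ 0.
Write f(k) = c0. Then LHS − RHS = -1, requiring -1 = 0: contradictory. No certificate.

No. Not Gosper-summable.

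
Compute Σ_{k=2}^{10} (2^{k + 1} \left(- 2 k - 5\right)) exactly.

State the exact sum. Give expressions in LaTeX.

t_(k+1)/t_k = 2*(2*k + 7)/(2*k + 5).
Gosper form: A/B · C(k+1)/C(k) with A=2, B=1, C=k + 5/2.
Set up (2)·f(k+1) − (1)·f(k) − (k + 5/2) = 0.
Bound: deg f ≤ 1.
Coefficient equations give f(k) = (2*k + 1)/2.
Then R = B(k−1)f/C = (2*k + 1)/(2*k + 5), so s_k = R(k)·t_k = 2**(k + 1)*(-2*k - 1).
Δs = 2**(k + 1)*(-2*k - 5), as required.
Telescoping: Σ = s_(11) − s_(2) = -94208 − (-40) = -94168.

Σ = -94168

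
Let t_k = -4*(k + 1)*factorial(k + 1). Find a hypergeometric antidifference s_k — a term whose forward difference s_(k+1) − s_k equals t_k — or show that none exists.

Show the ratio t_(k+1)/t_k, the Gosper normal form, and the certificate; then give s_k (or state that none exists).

t_(k+1)/t_k = (k + 2)**2/(k + 1).
Take A(k)=k + 2, B(k)=1, C(k)=k + 1.
f must satisfy (k + 2)·f(k+1) − (1)·f(k) = k + 1.
d = 0 from the (1,0,1) case.
A polynomial solution: f(k) = 1.
So s_k = (B(k−1)f/C)·t_k = (1/(k + 1))·t_k = -4*factorial(k + 1).
Verify: -4*(k + 1)*factorial(k + 1) matches t_k.

s_k = -4*factorial(k + 1)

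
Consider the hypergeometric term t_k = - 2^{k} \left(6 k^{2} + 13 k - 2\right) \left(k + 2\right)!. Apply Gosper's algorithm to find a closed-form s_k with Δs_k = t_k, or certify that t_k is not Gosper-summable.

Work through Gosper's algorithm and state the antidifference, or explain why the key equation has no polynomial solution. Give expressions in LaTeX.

s_k = - 2^{k} \left(3 k - 4\right) \left(k + 2\right)!

Ratio r(k) = 2*(6*k**3 + 43*k**2 + 92*k + 51)/(6*k**2 + 13*k - 2).
Gosper form: A/B · C(k+1)/C(k) with A=2*k + 6, B=1, C=k**2 + 13*k/6 - 1/3.
Need (2*k + 6)·f(k+1) − (1)·f(k) = k**2 + 13*k/6 - 1/3.
Bound: deg f ≤ 1.
Match coefficients ⇒ f(k) = (3*k - 4)/6.
Get s_k = R·t_k = -2**k*(3*k - 4)*factorial(k + 2) with R(k) = B(k−1)f(k)/C(k) = (3*k - 4)/(6*k**2 + 13*k - 2).
Δs = -2**k*(6*k**2 + 13*k - 2)*factorial(k + 2), as required.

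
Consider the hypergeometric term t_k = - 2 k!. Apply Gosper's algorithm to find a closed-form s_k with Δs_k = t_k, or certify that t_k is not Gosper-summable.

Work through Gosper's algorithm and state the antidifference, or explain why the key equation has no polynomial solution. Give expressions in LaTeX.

t_(k+1)/t_k = k + 1.
A = k + 1, B = 1, C = 1.
Key eq: (k + 1)·f(k+1) = (1)·f(k) + (1).
From deg A=1, deg B=0, deg C=0: d=-1.
Negative degree bound (-1): no f exists, t_k not Gosper-summable.

none (Gosper's algorithm certifies no s_k)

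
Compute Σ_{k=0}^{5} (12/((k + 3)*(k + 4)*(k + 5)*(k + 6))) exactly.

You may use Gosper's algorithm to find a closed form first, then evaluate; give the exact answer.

t_(k+1)/t_k = (k + 3)/(k + 7).
So A=k + 3 and B=k + 7, with C=1.
Need (k + 3)·f(k+1) − (k + 6)·f(k) = 1.
d = 3 from the (1,1,0) case.
Match coefficients ⇒ f(k) = k*(k**2 + 12*k + 47)/180.
So s_k = (B(k−1)f/C)·t_k = (k*(k + 6)*(k**2 + 12*k + 47)/180)·t_k = k*(k**2 + 12*k + 47)/(15*(k + 3)*(k + 4)*(k + 5)).
Δs = 12/(k**4 + 18*k**3 + 119*k**2 + 342*k + 360), as required.
Evaluate s at k=6 and k=0: 31/495 and 0; difference 31/495.

Σ = 31/495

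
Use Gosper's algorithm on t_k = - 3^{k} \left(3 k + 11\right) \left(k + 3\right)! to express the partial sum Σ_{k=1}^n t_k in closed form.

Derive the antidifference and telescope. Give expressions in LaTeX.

S(n) = - 3 \cdot 3^{n} \left(n + 4\right)! + 72

Ratio r(k) = 3*(k + 4)*(3*k + 14)/(3*k + 11).
Normal form (A,B,C) = (3*k + 12, 1, k + 11/3).
Set up (3*k + 12)·f(k+1) − (1)·f(k) − (k + 11/3) = 0.
Bound: deg f ≤ 0.
A polynomial solution: f(k) = 1/3.
Certificate R = B(k−1)f/C = 1/(3*k + 11) gives s_k = -3**k*factorial(k + 3).
Δs = -3**k*(3*k + 11)*factorial(k + 3), as required.
Telescope: S(n) = s_(n+1) − s_(1) = -3**(n + 1)*factorial(n + 4) − (-72) = -3*3**n*factorial(n + 4) + 72.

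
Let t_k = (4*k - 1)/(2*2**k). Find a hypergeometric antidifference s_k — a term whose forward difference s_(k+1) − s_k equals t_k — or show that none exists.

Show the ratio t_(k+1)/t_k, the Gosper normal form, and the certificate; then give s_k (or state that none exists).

s_k = (-4*k - 3)/2**k

r(k) = (4*k + 3)/(2*(4*k - 1)) after simplifying.
Take A(k)=1/2, B(k)=1, C(k)=k - 1/4.
Need (1/2)·f(k+1) − (1)·f(k) = k - 1/4.
Degrees (0,0,1) ⇒ d ≤ 1.
Coefficient equations give f(k) = -(4*k + 3)/2.
Get s_k = R·t_k = (-4*k - 3)/2**k with R(k) = B(k−1)f(k)/C(k) = -2*(4*k + 3)/(4*k - 1).
Δs = (4*k - 1)/(2*2**k), as required.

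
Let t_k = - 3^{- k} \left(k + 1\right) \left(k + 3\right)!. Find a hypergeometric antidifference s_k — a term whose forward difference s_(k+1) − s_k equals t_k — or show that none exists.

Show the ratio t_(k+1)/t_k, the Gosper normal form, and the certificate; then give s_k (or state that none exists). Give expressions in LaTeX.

Ratio r(k) = (k + 2)*(k + 4)/(3*(k + 1)).
A = k/3 + 4/3, B = 1, C = k + 1.
Set up (k/3 + 4/3)·f(k+1) − (1)·f(k) − (k + 1) = 0.
Bound: deg f ≤ 0.
A polynomial solution: f(k) = 3.
R(k) = B(k−1)·f(k)/C(k) = 3/(k + 1); s_k = R·t_k = -3**(1 - k)*factorial(k + 3).
Verify: -(k + 1)*factorial(k + 3)/3**k matches t_k.

s_k = - 3^{1 - k} \left(k + 3\right)!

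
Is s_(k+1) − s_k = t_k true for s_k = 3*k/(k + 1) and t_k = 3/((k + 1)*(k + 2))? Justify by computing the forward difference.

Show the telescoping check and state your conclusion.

s_(k+1) = 3*(k + 1)/(k + 2)
s_(k+1) − s_k = 3/(k**2 + 3*k + 2)
(s_(k+1) − s_k) − t_k = 0

valid; difference matches t_k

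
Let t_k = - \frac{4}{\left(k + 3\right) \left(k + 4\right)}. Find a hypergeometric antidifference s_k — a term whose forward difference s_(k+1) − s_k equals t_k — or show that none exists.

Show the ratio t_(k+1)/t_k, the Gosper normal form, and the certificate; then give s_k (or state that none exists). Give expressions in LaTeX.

s_k = - \frac{4 k}{3 k + 9}

Ratio r(k) = (k + 3)/(k + 5).
Factor: A=k + 3; B=k + 5; C=1.
Set up (k + 3)·f(k+1) − (k + 4)·f(k) − (1) = 0.
From deg A=1, deg B=1, deg C=0: d=1.
Solving with deg f ≤ 1: f(k) = k/3.
R(k) = B(k−1)·f(k)/C(k) = k*(k + 4)/3; s_k = R·t_k = -4*k/(3*k + 9).
Verify: -4/(k**2 + 7*k + 12) matches t_k.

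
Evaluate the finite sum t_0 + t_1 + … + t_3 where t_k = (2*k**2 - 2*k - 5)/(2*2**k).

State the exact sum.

Σ = -55/16

The ratio is (k**2 + k - 5/2)/(2*k**2 - 2*k - 5).
Take A(k)=1/2, B(k)=1, C(k)=k**2 - k - 5/2.
f must satisfy (1/2)·f(k+1) − (1)·f(k) = k**2 - k - 5/2.
Bound: deg f ≤ 2.
A polynomial solution: f(k) = -2*k**2 - 2*k + 1.
Then R = B(k−1)f/C = -2*(2*k**2 + 2*k - 1)/(2*k**2 - 2*k - 5), so s_k = R(k)·t_k = (-2*k**2 - 2*k + 1)/2**k.
Δs = (2*k**2 - 2*k - 5)/(2*2**k), as required.
Σ_(k=0)^(3) t_k = s_(4) − s_(0) = -39/16 − (1) = -55/16.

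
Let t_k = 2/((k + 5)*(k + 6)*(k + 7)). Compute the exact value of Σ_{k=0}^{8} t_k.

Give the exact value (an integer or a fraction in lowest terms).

Σ = 1/35

t_(k+1)/t_k = (k + 5)/(k + 8).
So A=k + 5 and B=k + 8, with C=1.
Solve (k + 5)·f(k+1) − (k + 7)·f(k) = 1.
deg f ≤ 2 (via 1,1,0).
Solving with deg f ≤ 2: f(k) = k*(k + 11)/60.
R(k) = B(k−1)·f(k)/C(k) = k*(k + 7)*(k + 11)/60; s_k = R·t_k = k*(k + 11)/(30*(k + 5)*(k + 6)).
s_(k+1) − s_k = 2/(k**3 + 18*k**2 + 107*k + 210) = t_k.
Telescoping: Σ = s_(9) − s_(0) = 1/35 − (0) = 1/35.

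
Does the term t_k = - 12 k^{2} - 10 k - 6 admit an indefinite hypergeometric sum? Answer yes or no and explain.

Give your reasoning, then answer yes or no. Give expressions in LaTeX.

Yes. s_k = k \left(- 4 k^{2} + k - 3\right).

r(k) = (6*k**2 + 17*k + 14)/(6*k**2 + 5*k + 3) after simplifying.
So A=1 and B=1, with C=k**2 + 5*k/6 + 1/2.
Need (1)·f(k+1) − (1)·f(k) = k**2 + 5*k/6 + 1/2.
Degrees (0,0,2) ⇒ d ≤ 3.
Solve for f: f(k) = k*(4*k**2 - k + 3)/12 (degree 3 ≤ 3).
Get s_k = R·t_k = k*(-4*k**2 + k - 3) with R(k) = B(k−1)f(k)/C(k) = k*(4*k**2 - k + 3)/(2*(6*k**2 + 5*k + 3)).
s_(k+1) − s_k = -12*k**2 - 10*k - 6 = t_k.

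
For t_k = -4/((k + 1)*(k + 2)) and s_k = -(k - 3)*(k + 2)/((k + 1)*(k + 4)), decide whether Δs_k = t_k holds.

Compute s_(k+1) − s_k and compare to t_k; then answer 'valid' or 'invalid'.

s_(k+1) = -(k - 2)*(k + 3)/((k + 2)*(k + 5))
s_(k+1) − s_k = 2*(-3*k**2 - 13*k - 18)/(k**4 + 12*k**3 + 49*k**2 + 78*k + 40)
(s_(k+1) − s_k) − t_k = 2*(-k**2 + 5*k + 22)/(k**4 + 12*k**3 + 49*k**2 + 78*k + 40)

Invalid: residual 2*(-k**2 + 5*k + 22)/(k**4 + 12*k**3 + 49*k**2 + 78*k + 40) ≠ 0.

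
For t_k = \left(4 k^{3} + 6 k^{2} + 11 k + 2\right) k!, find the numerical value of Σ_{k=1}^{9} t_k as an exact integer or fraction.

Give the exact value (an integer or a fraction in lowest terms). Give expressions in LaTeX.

The ratio is (4*k**4 + 22*k**3 + 53*k**2 + 58*k + 23)/(4*k**3 + 6*k**2 + 11*k + 2).
So A=k + 1 and B=1, with C=k**3 + 3*k**2/2 + 11*k/4 + 1/2.
Set up (k + 1)·f(k+1) − (1)·f(k) − (k**3 + 3*k**2/2 + 11*k/4 + 1/2) = 0.
deg f ≤ 2 (via 1,0,3).
Solving with deg f ≤ 2: f(k) = (4*k**2 - 2*k + 1)/4.
R(k) = B(k−1)·f(k)/C(k) = (4*k**2 - 2*k + 1)/(4*k**3 + 6*k**2 + 11*k + 2); s_k = R·t_k = (4*k**2 - 2*k + 1)*factorial(k).
Verify: (4*k**3 + 6*k**2 + 11*k + 2)*factorial(k) matches t_k.
Σ_(k=1)^(9) t_k = s_(10) − s_(1) = 1382572800 − (3) = 1382572797.

Σ = 1382572797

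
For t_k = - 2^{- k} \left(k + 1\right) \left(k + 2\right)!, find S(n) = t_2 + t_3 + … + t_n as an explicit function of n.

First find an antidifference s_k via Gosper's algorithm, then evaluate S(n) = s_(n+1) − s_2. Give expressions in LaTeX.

S(n) = 12 - 2^{- n} \left(n + 3\right)!

Ratio r(k) = (k + 2)*(k + 3)/(2*(k + 1)).
Take A(k)=k/2 + 3/2, B(k)=1, C(k)=k + 1.
Key eq: (k/2 + 3/2)·f(k+1) = (1)·f(k) + (k + 1).
Bound: deg f ≤ 0.
Coefficient equations give f(k) = 2.
Get s_k = R·t_k = -2**(1 - k)*factorial(k + 2) with R(k) = B(k−1)f(k)/C(k) = 2/(k + 1).
Verify: -(k + 1)*factorial(k + 2)/2**k matches t_k.
Evaluate: s_(n+1) = -factorial(n + 3)/2**n; subtract s_(2) = -12 ⇒ S(n) = 12 - factorial(n + 3)/2**n.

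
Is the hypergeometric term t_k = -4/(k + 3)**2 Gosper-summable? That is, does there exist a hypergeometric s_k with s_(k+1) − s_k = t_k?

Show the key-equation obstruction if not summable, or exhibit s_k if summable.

t_(k+1)/t_k = (k + 3)**2/(k + 4)**2.
Factor: A=k**2 + 6*k + 9; B=k**2 + 8*k + 16; C=1.
Need (k**2 + 6*k + 9)·f(k+1) − (k**2 + 6*k + 9)·f(k) = 1.
Degrees (2,2,0) ⇒ d ≤ 0.
f = c0 ⇒ A·f(k+1) − B(k−1)·f(k) − C = -1. The system {-1 = 0} is inconsistent; no antidifference.

No — key equation has no polynomial f.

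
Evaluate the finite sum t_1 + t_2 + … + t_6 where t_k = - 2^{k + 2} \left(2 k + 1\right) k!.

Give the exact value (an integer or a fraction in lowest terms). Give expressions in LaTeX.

Σ = -2580472

Compute t_(k+1)/t_k: get 2*(k + 1)*(2*k + 3)/(2*k + 1).
So A=2*k + 2 and B=1, with C=k + 1/2.
Need (2*k + 2)·f(k+1) − (1)·f(k) = k + 1/2.
Bound: deg f ≤ 0.
Match coefficients ⇒ f(k) = 1/2.
Get s_k = R·t_k = -2**(k + 2)*factorial(k) with R(k) = B(k−1)f(k)/C(k) = 1/(2*k + 1).
Verify: -2**(k + 2)*(2*k + 1)*factorial(k) matches t_k.
Evaluate s at k=7 and k=1: -2580480 and -8; difference -2580472.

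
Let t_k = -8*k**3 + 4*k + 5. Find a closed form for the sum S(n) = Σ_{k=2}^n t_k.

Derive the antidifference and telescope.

r(k) = (4*k - 8*(k + 1)**3 + 9)/(-8*k**3 + 4*k + 5) after simplifying.
So A=1 and B=1, with C=k**3 - k/2 - 5/8.
Need (1)·f(k+1) − (1)·f(k) = k**3 - k/2 - 5/8.
d = 4 from the (0,0,3) case.
Solve for f: f(k) = k*(2*k**3 - 4*k**2 - 3)/8 (degree 4 ≤ 4).
R(k) = B(k−1)·f(k)/C(k) = k*(2*k**3 - 4*k**2 - 3)/(8*k**3 - 4*k - 5); s_k = R·t_k = k*(-2*k**3 + 4*k**2 + 3).
Check: Δs_k = -8*k**3 + 4*k + 5. ✓
Evaluate: s_(n+1) = -2*n**4 - 4*n**3 + 7*n + 5; subtract s_(2) = 6 ⇒ S(n) = -2*n**4 - 4*n**3 + 7*n - 1.

S(n) = -2*n**4 - 4*n**3 + 7*n - 1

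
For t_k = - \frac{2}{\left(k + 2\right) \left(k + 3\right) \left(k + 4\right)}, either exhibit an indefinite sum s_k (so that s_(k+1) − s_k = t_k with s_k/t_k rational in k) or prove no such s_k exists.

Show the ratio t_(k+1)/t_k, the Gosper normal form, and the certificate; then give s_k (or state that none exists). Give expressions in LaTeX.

Compute t_(k+1)/t_k: get (k + 2)/(k + 5).
Take A(k)=k + 2, B(k)=k + 5, C(k)=1.
Need (k + 2)·f(k+1) − (k + 4)·f(k) = 1.
Bound: deg f ≤ 2.
Coefficient equations give f(k) = k*(k + 5)/12.
Certificate R = B(k−1)f/C = k*(k + 4)*(k + 5)/12 gives s_k = k*(-k - 5)/(6*(k + 2)*(k + 3)).
Check: Δs_k = -2/(k**3 + 9*k**2 + 26*k + 24). ✓

s_k = \frac{k \left(- k - 5\right)}{6 \left(k + 2\right) \left(k + 3\right)}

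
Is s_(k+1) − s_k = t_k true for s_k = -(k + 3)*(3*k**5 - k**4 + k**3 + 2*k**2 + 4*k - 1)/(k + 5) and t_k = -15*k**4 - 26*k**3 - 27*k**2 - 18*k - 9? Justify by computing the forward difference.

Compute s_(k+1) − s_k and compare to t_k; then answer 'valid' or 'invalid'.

s_(k+1) = (-3*k**6 - 26*k**5 - 83*k**4 - 137*k**3 - 138*k**2 - 96*k - 32)/(k + 6)
s_(k+1) − s_k = (-15*k**6 - 167*k**5 - 559*k**4 - 783*k**3 - 715*k**2 - 449*k - 178)/(k**2 + 11*k + 30)
(s_(k+1) − s_k) − t_k = 2*(12*k**5 + 102*k**4 + 156*k**3 + 151*k**2 + 95*k + 46)/(k**2 + 11*k + 30)

Invalid: residual 2*(12*k**5 + 102*k**4 + 156*k**3 + 151*k**2 + 95*k + 46)/(k**2 + 11*k + 30) ≠ 0.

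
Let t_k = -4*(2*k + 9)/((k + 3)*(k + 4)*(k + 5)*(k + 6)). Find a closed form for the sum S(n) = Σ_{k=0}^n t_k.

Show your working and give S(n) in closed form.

Step 1: r(k) = (k + 3)*(2*k + 11)/((k + 7)*(2*k + 9)).
So A=k + 3 and B=k + 7, with C=k + 9/2.
Need (k + 3)·f(k+1) − (k + 6)·f(k) = k + 9/2.
From deg A=1, deg B=1, deg C=1: d=3.
Coefficient equations give f(k) = k*(k + 4)*(k + 8)/30.
Certificate R = B(k−1)f/C = k*(k + 4)*(k + 6)*(k + 8)/(15*(2*k + 9)) gives s_k = 4*k*(-k - 8)/(15*(k**2 + 8*k + 15)).
Δs = 4*(-2*k - 9)/(k**4 + 18*k**3 + 119*k**2 + 342*k + 360), as required.
Σ_(k=0)^n t_k = s_(n+1) − s_(0) = (4*(-n**2 - 10*n - 9)/(15*(n**2 + 10*n + 24))) − (0), i.e. 4*(-n**2 - 10*n - 9)/(15*(n**2 + 10*n + 24)).

S(n) = 4*(-n**2 - 10*n - 9)/(15*(n**2 + 10*n + 24))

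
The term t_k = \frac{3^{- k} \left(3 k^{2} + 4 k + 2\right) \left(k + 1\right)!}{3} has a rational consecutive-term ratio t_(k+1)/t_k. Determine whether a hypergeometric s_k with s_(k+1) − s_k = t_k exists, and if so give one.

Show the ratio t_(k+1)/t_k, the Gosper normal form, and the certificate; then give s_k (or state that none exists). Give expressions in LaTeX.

Ratio r(k) = (k + 2)*(4*k + 3*(k + 1)**2 + 6)/(3*(3*k**2 + 4*k + 2)).
Factor: A=k/3 + 2/3; B=1; C=k**2 + 4*k/3 + 2/3.
Solve (k/3 + 2/3)·f(k+1) − (1)·f(k) = k**2 + 4*k/3 + 2/3.
d = 1 from the (1,0,2) case.
A polynomial solution: f(k) = 3*k + 4.
R(k) = B(k−1)·f(k)/C(k) = 3*(3*k + 4)/(3*k**2 + 4*k + 2); s_k = R·t_k = (3*k + 4)*factorial(k + 1)/3**k.
Δs = (3*k**2 + 4*k + 2)*factorial(k + 1)/(3*3**k), as required.

s_k = 3^{- k} \left(3 k + 4\right) \left(k + 1\right)!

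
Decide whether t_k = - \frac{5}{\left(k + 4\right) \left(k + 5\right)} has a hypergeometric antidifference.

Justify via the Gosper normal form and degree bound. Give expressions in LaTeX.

Compute t_(k+1)/t_k: get (k + 4)/(k + 6).
Take A(k)=k + 4, B(k)=k + 6, C(k)=1.
Key eq: (k + 4)·f(k+1) = (k + 5)·f(k) + (1).
Degrees (1,1,0) ⇒ d ≤ 1.
Solve for f: f(k) = k/4 (degree 1 ≤ 1).
Then R = B(k−1)f/C = k*(k + 5)/4, so s_k = R(k)·t_k = -5*k/(4*k + 16).
Δs = -5/(k**2 + 9*k + 20), as required.

Yes. s_k = - \frac{5 k}{4 k + 16}.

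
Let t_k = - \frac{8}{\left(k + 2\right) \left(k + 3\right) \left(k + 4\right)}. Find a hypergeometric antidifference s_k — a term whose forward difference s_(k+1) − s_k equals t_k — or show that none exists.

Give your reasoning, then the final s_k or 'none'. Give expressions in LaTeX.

Compute t_(k+1)/t_k: get (k + 2)/(k + 5).
A = k + 2, B = k + 5, C = 1.
f must satisfy (k + 2)·f(k+1) − (k + 4)·f(k) = 1.
Degrees (1,1,0) ⇒ d ≤ 2.
Coefficient equations give f(k) = k*(k + 5)/12.
So s_k = (B(k−1)f/C)·t_k = (k*(k + 4)*(k + 5)/12)·t_k = 2*k*(-k - 5)/(3*(k + 2)*(k + 3)).
s_(k+1) − s_k = -8/(k**3 + 9*k**2 + 26*k + 24) = t_k.

s_k = \frac{2 k \left(- k - 5\right)}{3 \left(k + 2\right) \left(k + 3\right)}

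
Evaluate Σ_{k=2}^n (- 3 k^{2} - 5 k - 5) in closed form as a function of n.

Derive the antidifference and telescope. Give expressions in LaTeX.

S(n) = - n^{3} - 4 n^{2} - 8 n + 13

r(k) = (3*k**2 + 11*k + 13)/(3*k**2 + 5*k + 5) after simplifying.
Factor: A=1; B=1; C=k**2 + 5*k/3 + 5/3.
Solve (1)·f(k+1) − (1)·f(k) = k**2 + 5*k/3 + 5/3.
From deg A=0, deg B=0, deg C=2: d=3.
Match coefficients ⇒ f(k) = k*(k**2 + k + 3)/3.
Then R = B(k−1)f/C = k*(k**2 + k + 3)/(3*k**2 + 5*k + 5), so s_k = R(k)·t_k = k*(-k**2 - k - 3).
s_(k+1) − s_k = -3*k**2 - 5*k - 5 = t_k.
s_(n+1) = -n**3 - 4*n**2 - 8*n - 5 and s_(2) = -18, so S(n) = -n**3 - 4*n**2 - 8*n + 13.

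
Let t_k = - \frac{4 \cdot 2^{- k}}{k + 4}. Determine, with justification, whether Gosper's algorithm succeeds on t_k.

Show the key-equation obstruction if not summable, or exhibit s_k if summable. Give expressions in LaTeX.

Step 1: r(k) = (k + 4)/(2*(k + 5)).
Gosper form: A/B · C(k+1)/C(k) with A=k/2 + 2, B=k + 5, C=1.
Key eq: (k/2 + 2)·f(k+1) = (k + 4)·f(k) + (1).
From deg A=1, deg B=1, deg C=0: d=-1.
Negative degree bound (-1): no f exists, t_k not Gosper-summable.

No — key equation has no polynomial f.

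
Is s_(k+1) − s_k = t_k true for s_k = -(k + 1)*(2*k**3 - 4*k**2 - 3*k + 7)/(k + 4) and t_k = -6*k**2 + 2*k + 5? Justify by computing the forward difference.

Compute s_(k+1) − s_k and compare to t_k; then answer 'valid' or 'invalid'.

Invalid: residual 3*(4*k**3 + 26*k**2 - 10*k - 27)/(k**2 + 9*k + 20) ≠ 0.

s_(k+1) = (-2*k**4 - 6*k**3 + k**2 + 8*k - 4)/(k + 5)
s_(k+1) − s_k = (-6*k**4 - 40*k**3 - 19*k**2 + 55*k + 19)/(k**2 + 9*k + 20)
(s_(k+1) − s_k) − t_k = 3*(4*k**3 + 26*k**2 - 10*k - 27)/(k**2 + 9*k + 20)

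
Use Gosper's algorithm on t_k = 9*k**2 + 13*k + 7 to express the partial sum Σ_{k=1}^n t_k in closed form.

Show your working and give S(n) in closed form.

Ratio r(k) = (9*k**2 + 31*k + 29)/(9*k**2 + 13*k + 7).
Take A(k)=1, B(k)=1, C(k)=k**2 + 13*k/9 + 7/9.
Need (1)·f(k+1) − (1)·f(k) = k**2 + 13*k/9 + 7/9.
deg f ≤ 3 (via 0,0,2).
Solving with deg f ≤ 3: f(k) = k*(3*k**2 + 2*k + 2)/9.
Certificate R = B(k−1)f/C = k*(3*k**2 + 2*k + 2)/(9*k**2 + 13*k + 7) gives s_k = k*(3*k**2 + 2*k + 2).
Check: Δs_k = 9*k**2 + 13*k + 7. ✓
Telescope: S(n) = s_(n+1) − s_(1) = 3*n**3 + 11*n**2 + 15*n + 7 − (7) = n*(3*n**2 + 11*n + 15).

S(n) = n*(3*n**2 + 11*n + 15)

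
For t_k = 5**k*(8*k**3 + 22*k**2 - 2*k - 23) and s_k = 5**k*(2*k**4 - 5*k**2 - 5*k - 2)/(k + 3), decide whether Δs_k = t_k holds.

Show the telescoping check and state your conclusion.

Invalid: residual 5**k*(-16*k**4 - 88*k**3 - 132*k**2 + 52*k + 134)/(k**2 + 7*k + 12) ≠ 0.

s_(k+1) = 5**(k + 1)*(-5*k + 2*(k + 1)**4 - 5*(k + 1)**2 - 7)/(k + 4)
s_(k+1) − s_k = 5**k*(8*k**5 + 62*k**4 + 160*k**3 + 95*k**2 - 133*k - 142)/(k**2 + 7*k + 12)
(s_(k+1) − s_k) − t_k = 5**k*(-16*k**4 - 88*k**3 - 132*k**2 + 52*k + 134)/(k**2 + 7*k + 12)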